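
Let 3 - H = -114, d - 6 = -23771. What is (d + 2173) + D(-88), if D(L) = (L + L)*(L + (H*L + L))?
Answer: 1821480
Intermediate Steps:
d = -23765 (d = 6 - 23771 = -23765)
H = 117 (H = 3 - 1*(-114) = 3 + 114 = 117)
D(L) = 238*L**2 (D(L) = (L + L)*(L + (117*L + L)) = (2*L)*(L + 118*L) = (2*L)*(119*L) = 238*L**2)
(d + 2173) + D(-88) = (-23765 + 2173) + 238*(-88)**2 = -21592 + 238*7744 = -21592 + 1843072 = 1821480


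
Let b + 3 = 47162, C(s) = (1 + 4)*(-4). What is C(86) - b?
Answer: -47179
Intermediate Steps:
C(s) = -20 (C(s) = 5*(-4) = -20)
b = 47159 (b = -3 + 47162 = 47159)
C(86) - b = -20 - 1*47159 = -20 - 47159 = -47179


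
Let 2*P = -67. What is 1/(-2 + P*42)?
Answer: -1/1409 ≈ -0.00070972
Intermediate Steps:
P = -67/2 (P = (½)*(-67) = -67/2 ≈ -33.500)
1/(-2 + P*42) = 1/(-2 - 67/2*42) = 1/(-2 - 1407) = 1/(-1409) = -1/1409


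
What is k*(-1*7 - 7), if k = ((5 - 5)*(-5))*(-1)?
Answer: 0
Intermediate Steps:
k = 0 (k = (0*(-5))*(-1) = 0*(-1) = 0)
k*(-1*7 - 7) = 0*(-1*7 - 7) = 0*(-7 - 7) = 0*(-14) = 0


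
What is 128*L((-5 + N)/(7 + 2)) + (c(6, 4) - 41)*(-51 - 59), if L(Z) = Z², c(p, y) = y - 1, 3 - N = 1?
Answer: 37748/9 ≈ 4194.2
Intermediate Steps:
N = 2 (N = 3 - 1*1 = 3 - 1 = 2)
c(p, y) = -1 + y
128*L((-5 + N)/(7 + 2)) + (c(6, 4) - 41)*(-51 - 59) = 128*((-5 + 2)/(7 + 2))² + ((-1 + 4) - 41)*(-51 - 59) = 128*(-3/9)² + (3 - 41)*(-110) = 128*(-3*⅑)² - 38*(-110) = 128*(-⅓)² + 4180 = 128*(⅑) + 4180 = 128/9 + 4180 = 37748/9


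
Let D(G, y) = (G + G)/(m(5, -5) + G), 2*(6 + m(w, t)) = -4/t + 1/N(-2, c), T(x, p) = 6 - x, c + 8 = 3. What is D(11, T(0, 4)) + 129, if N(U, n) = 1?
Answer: 7831/59 ≈ 132.73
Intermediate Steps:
c = -5 (c = -8 + 3 = -5)
m(w, t) = -11/2 - 2/t (m(w, t) = -6 + (-4/t + 1/1)/2 = -6 + (-4/t + 1*1)/2 = -6 + (-4/t + 1)/2 = -6 + (1 - 4/t)/2 = -6 + (1/2 - 2/t) = -11/2 - 2/t)
D(G, y) = 2*G/(-51/10 + G) (D(G, y) = (G + G)/((-11/2 - 2/(-5)) + G) = (2*G)/((-11/2 - 2*(-1/5)) + G) = (2*G)/((-11/2 + 2/5) + G) = (2*G)/(-51/10 + G) = 2*G/(-51/10 + G))
D(11, T(0, 4)) + 129 = 20*11/(-51 + 10*11) + 129 = 20*11/(-51 + 110) + 129 = 20*11/59 + 129 = 20*11*(1/59) + 129 = 220/59 + 129 = 7831/59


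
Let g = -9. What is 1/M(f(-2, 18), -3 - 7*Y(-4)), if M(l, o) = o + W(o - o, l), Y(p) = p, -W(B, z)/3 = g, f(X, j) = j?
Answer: 1/52 ≈ 0.019231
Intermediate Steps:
W(B, z) = 27 (W(B, z) = -3*(-9) = 27)
M(l, o) = 27 + o (M(l, o) = o + 27 = 27 + o)
1/M(f(-2, 18), -3 - 7*Y(-4)) = 1/(27 + (-3 - 7*(-4))) = 1/(27 + (-3 + 28)) = 1/(27 + 25) = 1/52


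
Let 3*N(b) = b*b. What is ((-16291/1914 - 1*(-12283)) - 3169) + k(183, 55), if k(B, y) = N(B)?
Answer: 3526717/174 ≈ 20269.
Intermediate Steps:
N(b) = b²/3 (N(b) = (b*b)/3 = b²/3)
k(B, y) = B²/3
((-16291/1914 - 1*(-12283)) - 3169) + k(183, 55) = ((-16291/1914 - 1*(-12283)) - 3169) + (⅓)*183² = ((-16291*1/1914 + 12283) - 3169) + (⅓)*33489 = ((-1481/174 + 12283) - 3169) + 11163 = (2135761/174 - 3169) + 11163 = 1584355/174 + 11163 = 3526717/174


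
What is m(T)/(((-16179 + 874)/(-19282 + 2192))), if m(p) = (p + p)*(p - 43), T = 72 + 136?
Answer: 234611520/3061 ≈ 76645.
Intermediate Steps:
T = 208
m(p) = 2*p*(-43 + p) (m(p) = (2*p)*(-43 + p) = 2*p*(-43 + p))
m(T)/(((-16179 + 874)/(-19282 + 2192))) = (2*208*(-43 + 208))/(((-16179 + 874)/(-19282 + 2192))) = (2*208*165)/((-15305/(-17090))) = 68640/((-15305*(-1/17090))) = 68640/(3061/3418) = 68640*(3418/3061) = 234611520/3061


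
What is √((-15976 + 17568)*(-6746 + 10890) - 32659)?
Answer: √6564589 ≈ 2562.1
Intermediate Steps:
√((-15976 + 17568)*(-6746 + 10890) - 32659) = √(1592*4144 - 32659) = √(6597248 - 32659) = √6564589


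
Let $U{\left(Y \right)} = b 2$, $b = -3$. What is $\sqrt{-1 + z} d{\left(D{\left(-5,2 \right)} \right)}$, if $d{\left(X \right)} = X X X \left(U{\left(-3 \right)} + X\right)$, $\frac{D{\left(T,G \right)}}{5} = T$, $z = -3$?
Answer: $968750 i \approx 9.6875 \cdot 10^{5} i$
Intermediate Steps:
$D{\left(T,G \right)} = 5 T$
$U{\left(Y \right)} = -6$ ($U{\left(Y \right)} = \left(-3\right) 2 = -6$)
$d{\left(X \right)} = X^{3} \left(-6 + X\right)$ ($d{\left(X \right)} = X X X \left(-6 + X\right) = X^{2} X \left(-6 + X\right) = X^{3} \left(-6 + X\right)$)
$\sqrt{-1 + z} d{\left(D{\left(-5,2 \right)} \right)} = \sqrt{-1 - 3} \left(5 \left(-5\right)\right)^{3} \left(-6 + 5 \left(-5\right)\right) = \sqrt{-4} \left(-25\right)^{3} \left(-6 - 25\right) = 2 i \left(\left(-15625\right) \left(-31\right)\right) = 2 i 484375 = 968750 i$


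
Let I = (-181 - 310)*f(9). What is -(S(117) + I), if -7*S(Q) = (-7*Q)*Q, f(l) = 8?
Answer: -9761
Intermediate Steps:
S(Q) = Q² (S(Q) = -(-7*Q)*Q/7 = -(-1)*Q² = Q²)
I = -3928 (I = (-181 - 310)*8 = -491*8 = -3928)
-(S(117) + I) = -(117² - 3928) = -(13689 - 3928) = -1*9761 = -9761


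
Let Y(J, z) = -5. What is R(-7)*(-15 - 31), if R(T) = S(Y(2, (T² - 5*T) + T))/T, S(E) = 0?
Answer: 0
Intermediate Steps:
R(T) = 0 (R(T) = 0/T = 0)
R(-7)*(-15 - 31) = 0*(-15 - 31) = 0*(-46) = 0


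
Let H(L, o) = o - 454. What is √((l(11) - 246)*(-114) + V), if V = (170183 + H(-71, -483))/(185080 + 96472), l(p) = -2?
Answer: √140075769441830/70388 ≈ 168.14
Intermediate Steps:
H(L, o) = -454 + o
V = 84623/140776 (V = (170183 + (-454 - 483))/(185080 + 96472) = (170183 - 937)/281552 = 169246*(1/281552) = 84623/140776 ≈ 0.60112)
√((l(11) - 246)*(-114) + V) = √((-2 - 246)*(-114) + 84623/140776) = √(-248*(-114) + 84623/140776) = √(28272 + 84623/140776) = √(3980103695/140776) = √140075769441830/70388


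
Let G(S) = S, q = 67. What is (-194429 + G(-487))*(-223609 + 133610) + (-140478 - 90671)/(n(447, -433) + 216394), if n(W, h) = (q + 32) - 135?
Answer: 3795405061652923/216358 ≈ 1.7542e+10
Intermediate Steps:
n(W, h) = -36 (n(W, h) = (67 + 32) - 135 = 99 - 135 = -36)
(-194429 + G(-487))*(-223609 + 133610) + (-140478 - 90671)/(n(447, -433) + 216394) = (-194429 - 487)*(-223609 + 133610) + (-140478 - 90671)/(-36 + 216394) = -194916*(-89999) - 231149/216358 = 17542245084 - 231149*1/216358 = 17542245084 - 231149/216358 = 3795405061652923/216358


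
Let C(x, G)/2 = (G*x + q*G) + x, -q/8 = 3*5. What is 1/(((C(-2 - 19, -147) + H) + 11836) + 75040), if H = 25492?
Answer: 1/153780 ≈ 6.5028e-6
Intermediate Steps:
q = -120 (q = -24*5 = -8*15 = -120)
C(x, G) = -240*G + 2*x + 2*G*x (C(x, G) = 2*((G*x - 120*G) + x) = 2*((-120*G + G*x) + x) = 2*(x - 120*G + G*x) = -240*G + 2*x + 2*G*x)
1/(((C(-2 - 19, -147) + H) + 11836) + 75040) = 1/((((-240*(-147) + 2*(-2 - 19) + 2*(-147)*(-2 - 19)) + 25492) + 11836) + 75040) = 1/((((35280 + 2*(-21) + 2*(-147)*(-21)) + 25492) + 11836) + 75040) = 1/((((35280 - 42 + 6174) + 25492) + 11836) + 75040) = 1/(((41412 + 25492) + 11836) + 75040) = 1/((66904 + 11836) + 75040) = 1/(78740 + 75040) = 1/153780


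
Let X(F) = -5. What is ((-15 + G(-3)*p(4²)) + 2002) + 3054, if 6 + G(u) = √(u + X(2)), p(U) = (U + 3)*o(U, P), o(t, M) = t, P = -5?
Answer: 3217 + 608*I*√2 ≈ 3217.0 + 859.84*I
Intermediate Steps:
p(U) = U*(3 + U) (p(U) = (U + 3)*U = (3 + U)*U = U*(3 + U))
G(u) = -6 + √(-5 + u) (G(u) = -6 + √(u - 5) = -6 + √(-5 + u))
((-15 + G(-3)*p(4²)) + 2002) + 3054 = ((-15 + (-6 + √(-5 - 3))*(4²*(3 + 4²))) + 2002) + 3054 = ((-15 + (-6 + √(-8))*(16*(3 + 16))) + 2002) + 3054 = ((-15 + (-6 + 2*I*√2)*(16*19)) + 2002) + 3054 = ((-15 + (-6 + 2*I*√2)*304) + 2002) + 3054 = ((-15 + (-1824 + 608*I*√2)) + 2002) + 3054 = ((-1839 + 608*I*√2) + 2002) + 3054 = (163 + 608*I*√2) + 3054 = 3217 + 608*I*√2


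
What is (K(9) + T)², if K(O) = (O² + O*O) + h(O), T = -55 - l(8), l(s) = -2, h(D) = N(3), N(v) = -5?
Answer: 10816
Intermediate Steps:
h(D) = -5
T = -53 (T = -55 - 1*(-2) = -55 + 2 = -53)
K(O) = -5 + 2*O² (K(O) = (O² + O*O) - 5 = (O² + O²) - 5 = 2*O² - 5 = -5 + 2*O²)
(K(9) + T)² = ((-5 + 2*9²) - 53)² = ((-5 + 2*81) - 53)² = ((-5 + 162) - 53)² = (157 - 53)² = 104² = 10816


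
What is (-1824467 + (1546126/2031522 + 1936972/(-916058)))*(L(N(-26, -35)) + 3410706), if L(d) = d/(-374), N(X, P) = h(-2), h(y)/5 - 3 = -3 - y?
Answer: -541385641385071489162084114/87001375077903 ≈ -6.2227e+12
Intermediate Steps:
h(y) = -5*y (h(y) = 15 + 5*(-3 - y) = 15 + (-15 - 5*y) = -5*y)
N(X, P) = 10 (N(X, P) = -5*(-2) = 10)
L(d) = -d/374 (L(d) = d*(-1/374) = -d/374)
(-1824467 + (1546126/2031522 + 1936972/(-916058)))*(L(N(-26, -35)) + 3410706) = (-1824467 + (1546126/2031522 + 1936972/(-916058)))*(-1/374*10 + 3410706) = (-1824467 + (1546126*(1/2031522) + 1936972*(-1/916058)))*(-5/187 + 3410706) = (-1824467 + (773063/1015761 - 968486/458029))*(637802017/187) = (-1824467 - 629665035019/465247995069)*(637802017/187) = -848830243484588242/465247995069*637802017/187 = -541385641385071489162084114/87001375077903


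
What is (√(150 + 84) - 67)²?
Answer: 4723 - 402*√26 ≈ 2673.2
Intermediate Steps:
(√(150 + 84) - 67)² = (√234 - 67)² = (3*√26 - 67)² = (-67 + 3*√26)²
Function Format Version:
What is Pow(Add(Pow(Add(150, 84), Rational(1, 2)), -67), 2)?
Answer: Add(4723, Mul(-402, Pow(26, Rational(1, 2)))) ≈ 2673.2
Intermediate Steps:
Pow(Add(Pow(Add(150, 84), Rational(1, 2)), -67), 2) = Pow(Add(Pow(234, Rational(1, 2)), -67), 2) = Pow(Add(Mul(3, Pow(26, Rational(1, 2))), -67), 2) = Pow(Add(-67, Mul(3, Pow(26, Rational(1, 2)))), 2)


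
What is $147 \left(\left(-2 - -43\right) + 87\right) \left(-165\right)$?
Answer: $-3104640$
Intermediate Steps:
$147 \left(\left(-2 - -43\right) + 87\right) \left(-165\right) = 147 \left(\left(-2 + 43\right) + 87\right) \left(-165\right) = 147 \left(41 + 87\right) \left(-165\right) = 147 \cdot 128 \left(-165\right) = 18816 \left(-165\right) = -3104640$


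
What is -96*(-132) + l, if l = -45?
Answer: 12627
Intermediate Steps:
-96*(-132) + l = -96*(-132) - 45 = 12672 - 45 = 12627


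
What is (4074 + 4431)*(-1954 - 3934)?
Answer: -50077440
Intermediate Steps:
(4074 + 4431)*(-1954 - 3934) = 8505*(-5888) = -50077440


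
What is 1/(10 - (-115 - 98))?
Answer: 1/223 ≈ 0.0044843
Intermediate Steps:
1/(10 - (-115 - 98)) = 1/(10 - 1*(-213)) = 1/(10 + 213) = 1/223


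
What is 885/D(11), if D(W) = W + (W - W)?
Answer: 885/11 ≈ 80.455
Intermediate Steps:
D(W) = W (D(W) = W + 0 = W)
885/D(11) = 885/11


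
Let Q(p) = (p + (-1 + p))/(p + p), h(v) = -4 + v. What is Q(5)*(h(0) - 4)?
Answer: -36/5 ≈ -7.2000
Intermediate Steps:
Q(p) = (-1 + 2*p)/(2*p) (Q(p) = (-1 + 2*p)/((2*p)) = (-1 + 2*p)*(1/(2*p)) = (-1 + 2*p)/(2*p))
Q(5)*(h(0) - 4) = ((-½ + 5)/5)*((-4 + 0) - 4) = ((⅕)*(9/2))*(-4 - 4) = (9/10)*(-8) = -36/5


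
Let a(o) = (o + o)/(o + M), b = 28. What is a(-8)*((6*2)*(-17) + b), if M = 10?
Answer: 1408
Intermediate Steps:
a(o) = 2*o/(10 + o) (a(o) = (o + o)/(o + 10) = (2*o)/(10 + o) = 2*o/(10 + o))
a(-8)*((6*2)*(-17) + b) = (2*(-8)/(10 - 8))*((6*2)*(-17) + 28) = (2*(-8)/2)*(12*(-17) + 28) = (2*(-8)*(1/2))*(-204 + 28) = -8*(-176) = 1408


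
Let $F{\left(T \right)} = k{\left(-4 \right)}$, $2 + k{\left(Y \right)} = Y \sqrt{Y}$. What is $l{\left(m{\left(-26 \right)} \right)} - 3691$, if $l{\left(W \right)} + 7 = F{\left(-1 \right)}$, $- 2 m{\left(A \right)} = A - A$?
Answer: $-3700 - 8 i \approx -3700.0 - 8.0 i$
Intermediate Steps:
$k{\left(Y \right)} = -2 + Y^{\frac{3}{2}}$ ($k{\left(Y \right)} = -2 + Y \sqrt{Y} = -2 + Y^{\frac{3}{2}}$)
$F{\left(T \right)} = -2 - 8 i$ ($F{\left(T \right)} = -2 + \left(-4\right)^{\frac{3}{2}} = -2 - 8 i$)
$m{\left(A \right)} = 0$ ($m{\left(A \right)} = - \frac{A - A}{2} = \left(- \frac{1}{2}\right) 0 = 0$)
$l{\left(W \right)} = -9 - 8 i$ ($l{\left(W \right)} = -7 - \left(2 + 8 i\right) = -9 - 8 i$)
$l{\left(m{\left(-26 \right)} \right)} - 3691 = \left(-9 - 8 i\right) - 3691 = -3700 - 8 i$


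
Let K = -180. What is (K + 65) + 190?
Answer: 75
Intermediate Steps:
(K + 65) + 190 = (-180 + 65) + 190 = -115 + 190 = 75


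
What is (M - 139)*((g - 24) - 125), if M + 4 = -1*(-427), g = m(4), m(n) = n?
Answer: -41180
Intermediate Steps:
g = 4
M = 423 (M = -4 - 1*(-427) = -4 + 427 = 423)
(M - 139)*((g - 24) - 125) = (423 - 139)*((4 - 24) - 125) = 284*(-20 - 125) = 284*(-145) = -41180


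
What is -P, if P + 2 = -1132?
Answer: 1134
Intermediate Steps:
P = -1134 (P = -2 - 1132 = -1134)
-P = -1*(-1134) = 1134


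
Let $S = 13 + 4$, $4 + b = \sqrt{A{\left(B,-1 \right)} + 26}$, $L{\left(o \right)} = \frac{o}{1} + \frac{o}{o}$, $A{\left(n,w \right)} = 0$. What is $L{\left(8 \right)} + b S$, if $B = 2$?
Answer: $-59 + 17 \sqrt{26} \approx 27.683$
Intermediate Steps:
$L{\left(o \right)} = 1 + o$ ($L{\left(o \right)} = o 1 + 1 = o + 1 = 1 + o$)
$b = -4 + \sqrt{26}$ ($b = -4 + \sqrt{0 + 26} = -4 + \sqrt{26} \approx 1.099$)
$S = 17$
$L{\left(8 \right)} + b S = \left(1 + 8\right) + \left(-4 + \sqrt{26}\right) 17 = 9 - \left(68 - 17 \sqrt{26}\right) = -59 + 17 \sqrt{26}$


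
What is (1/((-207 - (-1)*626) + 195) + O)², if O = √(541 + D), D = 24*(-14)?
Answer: 77284181/376996 + √205/307 ≈ 205.05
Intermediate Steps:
D = -336
O = √205 (O = √(541 - 336) = √205 ≈ 14.318)
(1/((-207 - (-1)*626) + 195) + O)² = (1/((-207 - (-1)*626) + 195) + √205)² = (1/((-207 - 1*(-626)) + 195) + √205)² = (1/((-207 + 626) + 195) + √205)² = (1/(419 + 195) + √205)² = (1/614 + √205)²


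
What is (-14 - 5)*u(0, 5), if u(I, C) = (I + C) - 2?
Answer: -57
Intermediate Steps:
u(I, C) = -2 + C + I (u(I, C) = (C + I) - 2 = -2 + C + I)
(-14 - 5)*u(0, 5) = (-14 - 5)*(-2 + 5 + 0) = -19*3 = -57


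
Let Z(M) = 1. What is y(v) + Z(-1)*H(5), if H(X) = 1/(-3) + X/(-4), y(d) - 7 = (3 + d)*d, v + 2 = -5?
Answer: 401/12 ≈ 33.417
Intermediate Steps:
v = -7 (v = -2 - 5 = -7)
y(d) = 7 + d*(3 + d) (y(d) = 7 + (3 + d)*d = 7 + d*(3 + d))
H(X) = -1/3 - X/4 (H(X) = 1*(-1/3) + X*(-1/4) = -1/3 - X/4)
y(v) + Z(-1)*H(5) = (7 + (-7)**2 + 3*(-7)) + 1*(-1/3 - 1/4*5) = (7 + 49 - 21) + 1*(-1/3 - 5/4) = 35 + 1*(-19/12) = 35 - 19/12 = 401/12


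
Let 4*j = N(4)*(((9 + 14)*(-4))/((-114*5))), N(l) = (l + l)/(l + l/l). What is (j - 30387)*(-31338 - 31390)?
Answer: 2716209152824/1425 ≈ 1.9061e+9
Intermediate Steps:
N(l) = 2*l/(1 + l) (N(l) = (2*l)/(l + 1) = (2*l)/(1 + l) = 2*l/(1 + l))
j = 92/1425 (j = ((2*4/(1 + 4))*(((9 + 14)*(-4))/((-114*5))))/4 = ((2*4/5)*((23*(-4))/(-570)))/4 = ((2*4*(1/5))*(-92*(-1/570)))/4 = ((8/5)*(46/285))/4 = (1/4)*(368/1425) = 92/1425 ≈ 0.064561)
(j - 30387)*(-31338 - 31390) = (92/1425 - 30387)*(-31338 - 31390) = -43301383/1425*(-62728) = 2716209152824/1425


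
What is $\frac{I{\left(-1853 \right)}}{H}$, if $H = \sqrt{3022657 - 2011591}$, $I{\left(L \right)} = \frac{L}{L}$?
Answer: $\frac{\sqrt{20634}}{144438} \approx 0.00099451$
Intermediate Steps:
$I{\left(L \right)} = 1$
$H = 7 \sqrt{20634}$ ($H = \sqrt{1011066} = 7 \sqrt{20634} \approx 1005.5$)
$\frac{I{\left(-1853 \right)}}{H} = 1 \frac{1}{7 \sqrt{20634}} = 1 \frac{\sqrt{20634}}{144438} = \frac{\sqrt{20634}}{144438}$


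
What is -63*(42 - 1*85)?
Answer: 2709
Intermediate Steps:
-63*(42 - 1*85) = -63*(42 - 85) = -63*(-43) = 2709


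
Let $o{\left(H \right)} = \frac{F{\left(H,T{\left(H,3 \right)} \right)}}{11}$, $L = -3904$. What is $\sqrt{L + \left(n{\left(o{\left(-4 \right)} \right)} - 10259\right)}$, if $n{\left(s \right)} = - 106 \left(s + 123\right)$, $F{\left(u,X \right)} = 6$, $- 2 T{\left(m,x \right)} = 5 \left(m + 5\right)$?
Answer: $\frac{i \sqrt{3298317}}{11} \approx 165.1 i$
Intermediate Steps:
$T{\left(m,x \right)} = - \frac{25}{2} - \frac{5 m}{2}$ ($T{\left(m,x \right)} = - \frac{5 \left(m + 5\right)}{2} = - \frac{5 \left(5 + m\right)}{2} = - \frac{25 + 5 m}{2} = - \frac{25}{2} - \frac{5 m}{2}$)
$o{\left(H \right)} = \frac{6}{11}$
$n{\left(s \right)} = -13038 - 106 s$ ($n{\left(s \right)} = - 106 \left(123 + s\right) = -13038 - 106 s$)
$\sqrt{L + \left(n{\left(o{\left(-4 \right)} \right)} - 10259\right)} = \sqrt{-3904 - \frac{256903}{11}} = \sqrt{- \frac{299847}{11}} = \frac{i \sqrt{3298317}}{11}$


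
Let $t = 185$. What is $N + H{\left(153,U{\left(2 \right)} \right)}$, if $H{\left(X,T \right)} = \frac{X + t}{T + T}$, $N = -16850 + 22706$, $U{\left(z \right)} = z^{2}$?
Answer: $\frac{23593}{4} \approx 5898.3$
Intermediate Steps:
$N = 5856$
$H{\left(X,T \right)} = \frac{185 + X}{2 T}$ ($H{\left(X,T \right)} = \frac{X + 185}{T + T} = \frac{185 + X}{2 T}$)
$N + H{\left(153,U{\left(2 \right)} \right)} = 5856 + \frac{185 + 153}{2 \cdot 2^{2}} = 5856 + \frac{1}{2} \cdot \frac{1}{4} \cdot 338 = 5856 + \frac{169}{4} = \frac{23593}{4}$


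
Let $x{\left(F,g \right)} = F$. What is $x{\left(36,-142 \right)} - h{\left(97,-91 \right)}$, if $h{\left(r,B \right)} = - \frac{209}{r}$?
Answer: $\frac{3701}{97} \approx 38.155$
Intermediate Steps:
$x{\left(36,-142 \right)} - h{\left(97,-91 \right)} = 36 - - \frac{209}{97} = 36 + \frac{209}{97} = \frac{3701}{97}$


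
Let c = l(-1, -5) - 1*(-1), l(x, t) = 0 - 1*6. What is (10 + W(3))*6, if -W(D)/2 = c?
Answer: 120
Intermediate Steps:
l(x, t) = -6 (l(x, t) = 0 - 6 = -6)
c = -5 (c = -6 - 1*(-1) = -6 + 1 = -5)
W(D) = 10 (W(D) = -2*(-5) = 10)
(10 + W(3))*6 = (10 + 10)*6 = 20*6 = 120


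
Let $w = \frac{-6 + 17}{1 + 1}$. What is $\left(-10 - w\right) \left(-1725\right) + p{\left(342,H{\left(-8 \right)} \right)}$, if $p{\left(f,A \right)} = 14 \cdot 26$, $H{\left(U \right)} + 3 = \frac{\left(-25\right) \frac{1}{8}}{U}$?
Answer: $\frac{54203}{2} \approx 27102.0$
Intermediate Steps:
$H{\left(U \right)} = -3 - \frac{25}{8 U}$ ($H{\left(U \right)} = -3 + \frac{\left(-25\right) \frac{1}{8}}{U} = -3 - \frac{25}{8 U}$)
$p{\left(f,A \right)} = 364$
$w = \frac{11}{2} \approx 5.5$
$\left(-10 - w\right) \left(-1725\right) + p{\left(342,H{\left(-8 \right)} \right)} = \left(-10 - \frac{11}{2}\right) \left(-1725\right) + 364 = \left(- \frac{31}{2}\right) \left(-1725\right) + 364 = \frac{53475}{2} + 364 = \frac{54203}{2}$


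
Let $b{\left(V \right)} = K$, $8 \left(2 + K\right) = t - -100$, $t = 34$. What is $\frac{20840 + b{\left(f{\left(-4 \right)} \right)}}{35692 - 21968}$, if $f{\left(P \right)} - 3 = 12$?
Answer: $\frac{83419}{54896} \approx 1.5196$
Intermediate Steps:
$K = \frac{59}{4}$ ($K = -2 + \frac{34 - -100}{8} = -2 + \frac{34 + 100}{8} = -2 + \frac{1}{8} \cdot 134 = -2 + \frac{67}{4} = \frac{59}{4} \approx 14.75$)
$f{\left(P \right)} = 15$ ($f{\left(P \right)} = 3 + 12 = 15$)
$b{\left(V \right)} = \frac{59}{4}$
$\frac{20840 + b{\left(f{\left(-4 \right)} \right)}}{35692 - 21968} = \frac{20840 + \frac{59}{4}}{35692 - 21968} = \frac{83419}{4 \cdot 13724} = \frac{83419}{4} \cdot \frac{1}{13724} = \frac{83419}{54896}$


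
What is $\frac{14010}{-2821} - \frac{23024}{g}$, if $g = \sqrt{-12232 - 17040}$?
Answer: $- \frac{14010}{2821} + \frac{5756 i \sqrt{7318}}{3659} \approx -4.9663 + 134.57 i$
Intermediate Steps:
$g = 2 i \sqrt{7318}$ ($g = \sqrt{-29272} = 2 i \sqrt{7318} \approx 171.09 i$)
$\frac{14010}{-2821} - \frac{23024}{g} = \frac{14010}{-2821} - \frac{23024}{2 i \sqrt{7318}} = 14010 \left(- \frac{1}{2821}\right) - 23024 \left(- \frac{i \sqrt{7318}}{14636}\right) = - \frac{14010}{2821} + \frac{5756 i \sqrt{7318}}{3659}$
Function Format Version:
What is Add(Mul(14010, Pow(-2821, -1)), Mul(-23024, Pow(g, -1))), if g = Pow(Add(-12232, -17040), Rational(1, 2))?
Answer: Add(Rational(-14010, 2821), Mul(Rational(5756, 3659), I, Pow(7318, Rational(1, 2)))) ≈ Add(-4.9663, Mul(134.57, I))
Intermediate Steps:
g = Mul(2, I, Pow(7318, Rational(1, 2))) (g = Pow(-29272, Rational(1, 2)) = Mul(2, I, Pow(7318, Rational(1, 2))) ≈ Mul(171.09, I))
Add(Mul(14010, Pow(-2821, -1)), Mul(-23024, Pow(g, -1))) = Add(Mul(14010, Pow(-2821, -1)), Mul(-23024, Pow(Mul(2, I, Pow(7318, Rational(1, 2))), -1))) = Add(Mul(14010, Rational(-1, 2821)), Mul(-23024, Mul(Rational(-1, 14636), I, Pow(7318, Rational(1, 2))))) = Add(Rational(-14010, 2821), Mul(Rational(5756, 3659), I, Pow(7318, Rational(1, 2))))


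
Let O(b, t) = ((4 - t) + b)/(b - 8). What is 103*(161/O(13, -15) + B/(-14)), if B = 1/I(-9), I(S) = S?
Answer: 5225293/2016 ≈ 2591.9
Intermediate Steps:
O(b, t) = (4 + b - t)/(-8 + b)
B = -⅑ (B = 1/(-9) = -⅑ ≈ -0.11111)
103*(161/O(13, -15) + B/(-14)) = 103*(161/(((4 + 13 - 1*(-15))/(-8 + 13))) - ⅑/(-14)) = 103*(161/(((4 + 13 + 15)/5)) - ⅑*(-1/14)) = 103*(161/(((⅕)*32)) + 1/126) = 103*(161/(32/5) + 1/126) = 103*(161*(5/32) + 1/126) = 103*(805/32 + 1/126) = 103*(50731/2016) = 5225293/2016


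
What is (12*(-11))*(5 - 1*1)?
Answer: -528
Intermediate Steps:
(12*(-11))*(5 - 1*1) = -132*(5 - 1) = -132*4 = -528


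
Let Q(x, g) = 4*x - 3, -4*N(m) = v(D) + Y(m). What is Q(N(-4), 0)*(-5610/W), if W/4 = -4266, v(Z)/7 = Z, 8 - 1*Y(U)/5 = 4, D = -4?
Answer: 4675/2844 ≈ 1.6438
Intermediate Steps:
Y(U) = 20 (Y(U) = 40 - 5*4 = 40 - 20 = 20)
v(Z) = 7*Z
W = -17064 (W = 4*(-4266) = -17064)
N(m) = 2 (N(m) = -(7*(-4) + 20)/4 = -(-28 + 20)/4 = -¼*(-8) = 2)
Q(x, g) = -3 + 4*x
Q(N(-4), 0)*(-5610/W) = (-3 + 4*2)*(-5610/(-17064)) = (-3 + 8)*(-5610*(-1/17064)) = 5*(935/2844) = 4675/2844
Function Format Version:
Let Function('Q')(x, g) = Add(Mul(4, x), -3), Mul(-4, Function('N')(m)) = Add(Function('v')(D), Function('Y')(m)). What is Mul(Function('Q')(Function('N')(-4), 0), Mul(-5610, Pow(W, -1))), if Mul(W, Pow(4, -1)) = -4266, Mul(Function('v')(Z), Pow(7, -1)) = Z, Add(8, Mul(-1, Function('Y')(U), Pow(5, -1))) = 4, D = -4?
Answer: Rational(4675, 2844) ≈ 1.6438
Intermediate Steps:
Function('Y')(U) = 20 (Function('Y')(U) = Add(40, Mul(-5, 4)) = Add(40, -20) = 20)
Function('v')(Z) = Mul(7, Z)
W = -17064 (W = Mul(4, -4266) = -17064)
Function('N')(m) = 2 (Function('N')(m) = Mul(Rational(-1, 4), Add(Mul(7, -4), 20)) = Mul(Rational(-1, 4), Add(-28, 20)) = Mul(Rational(-1, 4), -8) = 2)
Function('Q')(x, g) = Add(-3, Mul(4, x))
Mul(Function('Q')(Function('N')(-4), 0), Mul(-5610, Pow(W, -1))) = Mul(Add(-3, Mul(4, 2)), Mul(-5610, Pow(-17064, -1))) = Mul(Add(-3, 8), Mul(-5610, Rational(-1, 17064))) = Mul(5, Rational(935, 2844)) = Rational(4675, 2844)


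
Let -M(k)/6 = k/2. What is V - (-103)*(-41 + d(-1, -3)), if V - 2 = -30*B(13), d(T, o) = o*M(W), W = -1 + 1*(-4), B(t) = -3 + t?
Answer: -9156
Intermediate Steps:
W = -5 (W = -1 - 4 = -5)
M(k) = -3*k (M(k) = -6*k/2 = -3*k)
d(T, o) = 15*o (d(T, o) = o*(-3*(-5)) = o*15 = 15*o)
V = -298 (V = 2 - 30*(-3 + 13) = 2 - 30*10 = 2 - 300 = -298)
V - (-103)*(-41 + d(-1, -3)) = -298 - (-103)*(-41 + 15*(-3)) = -298 - (-103)*(-41 - 45) = -298 - (-103)*(-86) = -298 - 1*8858 = -298 - 8858 = -9156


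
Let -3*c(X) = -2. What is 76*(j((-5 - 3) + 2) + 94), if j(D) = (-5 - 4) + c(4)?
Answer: 19532/3 ≈ 6510.7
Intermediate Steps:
c(X) = ⅔ (c(X) = -⅓*(-2) = ⅔)
j(D) = -25/3 (j(D) = (-5 - 4) + ⅔ = -9 + ⅔ = -25/3)
76*(j((-5 - 3) + 2) + 94) = 76*(-25/3 + 94) = 76*(257/3) = 19532/3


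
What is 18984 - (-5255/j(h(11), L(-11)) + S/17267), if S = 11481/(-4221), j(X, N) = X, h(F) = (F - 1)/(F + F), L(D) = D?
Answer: 742080668432/24294669 ≈ 30545.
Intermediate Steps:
h(F) = (-1 + F)/(2*F) (h(F) = (-1 + F)/((2*F)) = (-1 + F)*(1/(2*F)) = (-1 + F)/(2*F))
S = -3827/1407 (S = 11481*(-1/4221) = -3827/1407 ≈ -2.7200)
18984 - (-5255/j(h(11), L(-11)) + S/17267) = 18984 - (-5255*22/(-1 + 11) - 3827/1407/17267) = 18984 - (-5255/((½)*(1/11)*10) - 3827/1407*1/17267) = 18984 - (-5255/5/11 - 3827/24294669) = 18984 - (-5255*11/5 - 3827/24294669) = 18984 - (-11561 - 3827/24294669) = 18984 - 1*(-280870672136/24294669) = 18984 + 280870672136/24294669 = 742080668432/24294669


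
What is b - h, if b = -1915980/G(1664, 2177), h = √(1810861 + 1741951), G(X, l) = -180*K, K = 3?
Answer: 31933/9 - 2*√888203 ≈ 1663.2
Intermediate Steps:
G(X, l) = -540 (G(X, l) = -180*3 = -540)
h = 2*√888203 (h = √3552812 = 2*√888203 ≈ 1884.9)
b = 31933/9 (b = -1915980/(-540) = -1915980*(-1/540) = 31933/9 ≈ 3548.1)
b - h = 31933/9 - 2*√888203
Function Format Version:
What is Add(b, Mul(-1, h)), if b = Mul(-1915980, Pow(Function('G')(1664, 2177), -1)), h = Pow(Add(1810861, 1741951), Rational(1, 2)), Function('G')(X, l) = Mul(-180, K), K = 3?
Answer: Add(Rational(31933, 9), Mul(-2, Pow(888203, Rational(1, 2)))) ≈ 1663.2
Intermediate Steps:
Function('G')(X, l) = -540 (Function('G')(X, l) = Mul(-180, 3) = -540)
h = Mul(2, Pow(888203, Rational(1, 2))) (h = Pow(3552812, Rational(1, 2)) = Mul(2, Pow(888203, Rational(1, 2))) ≈ 1884.9)
b = Rational(31933, 9) (b = Mul(-1915980, Pow(-540, -1)) = Mul(-1915980, Rational(-1, 540)) = Rational(31933, 9) ≈ 3548.1)
Add(b, Mul(-1, h)) = Add(Rational(31933, 9), Mul(-1, Mul(2, Pow(888203, Rational(1, 2))))) = Add(Rational(31933, 9), Mul(-2, Pow(888203, Rational(1, 2))))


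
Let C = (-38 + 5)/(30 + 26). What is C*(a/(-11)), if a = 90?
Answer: 135/28 ≈ 4.8214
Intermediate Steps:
C = -33/56 ≈ -0.58929
C*(a/(-11)) = -1485/(28*(-11)) = -1485*(-1)/(28*11) = -33/56*(-90/11) = 135/28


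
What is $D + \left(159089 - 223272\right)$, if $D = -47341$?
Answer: $-111524$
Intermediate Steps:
$D + \left(159089 - 223272\right) = -47341 + \left(159089 - 223272\right) = -47341 - 64183 = -111524$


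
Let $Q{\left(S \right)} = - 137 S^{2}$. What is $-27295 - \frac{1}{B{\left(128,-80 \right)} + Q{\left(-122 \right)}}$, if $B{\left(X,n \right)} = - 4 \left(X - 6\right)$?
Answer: $- \frac{55670772819}{2039596} \approx -27295.0$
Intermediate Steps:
$B{\left(X,n \right)} = 24 - 4 X$ ($B{\left(X,n \right)} = - 4 \left(-6 + X\right) = 24 - 4 X$)
$-27295 - \frac{1}{B{\left(128,-80 \right)} + Q{\left(-122 \right)}} = -27295 - \frac{1}{\left(24 - 512\right) - 137 \left(-122\right)^{2}} = -27295 - \frac{1}{\left(24 - 512\right) - 2039108} = -27295 - \frac{1}{-488 - 2039108} = -27295 - \frac{1}{-2039596} = -27295 - - \frac{1}{2039596} = -27295 + \frac{1}{2039596} = - \frac{55670772819}{2039596}$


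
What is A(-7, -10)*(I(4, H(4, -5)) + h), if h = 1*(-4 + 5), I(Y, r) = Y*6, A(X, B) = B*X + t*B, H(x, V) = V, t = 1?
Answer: 1500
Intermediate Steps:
A(X, B) = B + B*X (A(X, B) = B*X + 1*B = B*X + B = B + B*X)
I(Y, r) = 6*Y
h = 1 (h = 1*1 = 1)
A(-7, -10)*(I(4, H(4, -5)) + h) = (-10*(1 - 7))*(6*4 + 1) = (-10*(-6))*(24 + 1) = 60*25 = 1500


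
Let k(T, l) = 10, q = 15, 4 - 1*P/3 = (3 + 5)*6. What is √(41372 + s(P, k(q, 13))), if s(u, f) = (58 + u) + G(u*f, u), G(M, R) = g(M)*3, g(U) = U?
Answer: 7*√762 ≈ 193.23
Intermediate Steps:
P = -132 (P = 12 - 3*(3 + 5)*6 = 12 - 24*6 = 12 - 3*48 = 12 - 144 = -132)
G(M, R) = 3*M (G(M, R) = M*3 = 3*M)
s(u, f) = 58 + u + 3*f*u (s(u, f) = (58 + u) + 3*(u*f) = (58 + u) + 3*(f*u) = (58 + u) + 3*f*u = 58 + u + 3*f*u)
√(41372 + s(P, k(q, 13))) = √(41372 + (58 - 132 + 3*10*(-132))) = √(41372 + (58 - 132 - 3960)) = √(41372 - 4034) = √37338 = 7*√762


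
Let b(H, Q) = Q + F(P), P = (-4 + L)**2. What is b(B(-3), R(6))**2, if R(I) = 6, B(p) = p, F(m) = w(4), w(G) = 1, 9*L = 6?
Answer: 49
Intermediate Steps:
L = 2/3 (L = (1/9)*6 = 2/3 ≈ 0.66667)
P = 100/9 (P = (-4 + 2/3)**2 = (-10/3)**2 = 100/9 ≈ 11.111)
F(m) = 1
b(H, Q) = 1 + Q (b(H, Q) = Q + 1 = 1 + Q)
b(B(-3), R(6))**2 = (1 + 6)**2 = 7**2 = 49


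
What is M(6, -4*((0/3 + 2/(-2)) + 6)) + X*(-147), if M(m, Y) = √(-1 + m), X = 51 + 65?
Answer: -17052 + √5 ≈ -17050.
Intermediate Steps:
X = 116
M(6, -4*((0/3 + 2/(-2)) + 6)) + X*(-147) = √(-1 + 6) + 116*(-147) = √5 - 17052 = -17052 + √5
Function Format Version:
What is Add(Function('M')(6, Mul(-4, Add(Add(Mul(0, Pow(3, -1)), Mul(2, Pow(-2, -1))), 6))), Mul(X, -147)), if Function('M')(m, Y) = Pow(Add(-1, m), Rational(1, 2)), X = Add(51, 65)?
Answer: Add(-17052, Pow(5, Rational(1, 2))) ≈ -17050.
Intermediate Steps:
X = 116
Add(Function('M')(6, Mul(-4, Add(Add(Mul(0, Pow(3, -1)), Mul(2, Pow(-2, -1))), 6))), Mul(X, -147)) = Add(Pow(Add(-1, 6), Rational(1, 2)), Mul(116, -147)) = Add(Pow(5, Rational(1, 2)), -17052) = Add(-17052, Pow(5, Rational(1, 2)))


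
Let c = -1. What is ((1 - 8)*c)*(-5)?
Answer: -35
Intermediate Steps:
((1 - 8)*c)*(-5) = ((1 - 8)*(-1))*(-5) = -7*(-1)*(-5) = 7*(-5) = -35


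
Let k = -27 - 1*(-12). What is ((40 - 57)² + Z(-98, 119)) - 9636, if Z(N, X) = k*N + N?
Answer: -7975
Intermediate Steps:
k = -15 (k = -27 + 12 = -15)
Z(N, X) = -14*N (Z(N, X) = -15*N + N = -14*N)
((40 - 57)² + Z(-98, 119)) - 9636 = ((40 - 57)² - 14*(-98)) - 9636 = ((-17)² + 1372) - 9636 = (289 + 1372) - 9636 = 1661 - 9636 = -7975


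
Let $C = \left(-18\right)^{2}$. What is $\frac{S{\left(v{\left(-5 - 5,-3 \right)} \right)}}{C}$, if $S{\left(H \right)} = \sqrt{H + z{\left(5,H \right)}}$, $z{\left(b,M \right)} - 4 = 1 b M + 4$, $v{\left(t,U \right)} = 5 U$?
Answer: $\frac{i \sqrt{82}}{324} \approx 0.027949 i$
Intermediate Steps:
$z{\left(b,M \right)} = 8 + M b$ ($z{\left(b,M \right)} = 4 + \left(1 b M + 4\right) = 4 + \left(b M + 4\right) = 4 + \left(M b + 4\right) = 4 + \left(4 + M b\right) = 8 + M b$)
$C = 324$
$S{\left(H \right)} = \sqrt{8 + 6 H}$ ($S{\left(H \right)} = \sqrt{H + \left(8 + H 5\right)} = \sqrt{H + \left(8 + 5 H\right)} = \sqrt{8 + 6 H}$)
$\frac{S{\left(v{\left(-5 - 5,-3 \right)} \right)}}{C} = \frac{\sqrt{8 + 6 \cdot 5 \left(-3\right)}}{324} = \sqrt{8 + 6 \left(-15\right)} \frac{1}{324} = \sqrt{8 - 90} \cdot \frac{1}{324} = \sqrt{-82} \cdot \frac{1}{324} = i \sqrt{82} \cdot \frac{1}{324} = \frac{i \sqrt{82}}{324}$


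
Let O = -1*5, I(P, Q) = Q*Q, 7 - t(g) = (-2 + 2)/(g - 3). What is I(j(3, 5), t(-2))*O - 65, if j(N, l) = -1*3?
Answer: -310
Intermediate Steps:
j(N, l) = -3
t(g) = 7 (t(g) = 7 - (-2 + 2)/(g - 3) = 7 - 0/(-3 + g) = 7 - 1*0 = 7 + 0 = 7)
I(P, Q) = Q²
O = -5
I(j(3, 5), t(-2))*O - 65 = 7²*(-5) - 65 = 49*(-5) - 65 = -245 - 65 = -310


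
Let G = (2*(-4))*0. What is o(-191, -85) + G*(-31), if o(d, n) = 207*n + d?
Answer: -17786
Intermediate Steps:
o(d, n) = d + 207*n
G = 0 (G = -8*0 = 0)
o(-191, -85) + G*(-31) = (-191 + 207*(-85)) + 0*(-31) = (-191 - 17595) + 0 = -17786 + 0 = -17786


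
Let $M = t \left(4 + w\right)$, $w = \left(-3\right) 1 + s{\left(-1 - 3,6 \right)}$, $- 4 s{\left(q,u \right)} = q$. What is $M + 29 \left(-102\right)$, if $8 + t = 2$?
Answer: $-2970$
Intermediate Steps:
$s{\left(q,u \right)} = - \frac{q}{4}$
$t = -6$ ($t = -8 + 2 = -6$)
$w = -2$ ($w = \left(-3\right) 1 - \frac{-1 - 3}{4} = -3 - -1 = -3 + 1 = -2$)
$M = -12$ ($M = - 6 \left(4 - 2\right) = \left(-6\right) 2 = -12$)
$M + 29 \left(-102\right) = -12 + 29 \left(-102\right) = -12 - 2958 = -2970$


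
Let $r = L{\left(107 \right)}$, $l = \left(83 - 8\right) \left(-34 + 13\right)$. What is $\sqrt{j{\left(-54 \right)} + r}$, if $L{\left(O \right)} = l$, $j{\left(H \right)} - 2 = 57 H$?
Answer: $i \sqrt{4651} \approx 68.198 i$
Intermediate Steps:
$j{\left(H \right)} = 2 + 57 H$
$l = -1575$ ($l = 75 \left(-21\right) = -1575$)
$L{\left(O \right)} = -1575$
$r = -1575$
$\sqrt{j{\left(-54 \right)} + r} = \sqrt{\left(2 + 57 \left(-54\right)\right) - 1575} = \sqrt{\left(2 - 3078\right) - 1575} = \sqrt{-3076 - 1575} = \sqrt{-4651} = i \sqrt{4651}$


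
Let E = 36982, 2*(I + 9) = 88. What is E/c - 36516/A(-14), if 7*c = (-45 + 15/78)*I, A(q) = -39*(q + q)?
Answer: -105224887/530075 ≈ -198.51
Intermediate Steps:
I = 35 (I = -9 + (1/2)*88 = -9 + 44 = 35)
A(q) = -78*q
c = -5825/26 (c = ((-45 + 15/78)*35)/7 = ((-45 + 15*(1/78))*35)/7 = ((-45 + 5/26)*35)/7 = (-1165/26*35)/7 = (1/7)*(-40775/26) = -5825/26 ≈ -224.04)
E/c - 36516/A(-14) = 36982/(-5825/26) - 36516/((-78*(-14))) = 36982*(-26/5825) - 36516/1092 = -961532/5825 - 36516*1/1092 = -961532/5825 - 3043/91 = -105224887/530075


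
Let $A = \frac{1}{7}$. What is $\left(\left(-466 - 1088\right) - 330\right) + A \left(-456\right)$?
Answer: $- \frac{13644}{7} \approx -1949.1$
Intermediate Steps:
$A = \frac{1}{7} \approx 0.14286$
$\left(\left(-466 - 1088\right) - 330\right) + A \left(-456\right) = \left(\left(-466 - 1088\right) - 330\right) + \frac{1}{7} \left(-456\right) = \left(\left(-466 - 1088\right) - 330\right) - \frac{456}{7} = \left(-1554 - 330\right) - \frac{456}{7} = -1884 - \frac{456}{7} = - \frac{13644}{7}$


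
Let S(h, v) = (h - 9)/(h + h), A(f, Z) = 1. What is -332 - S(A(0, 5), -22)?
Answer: -328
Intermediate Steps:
S(h, v) = (-9 + h)/(2*h) (S(h, v) = (-9 + h)/((2*h)) = (-9 + h)*(1/(2*h)) = (-9 + h)/(2*h))
-332 - S(A(0, 5), -22) = -332 - (-9 + 1)/(2*1) = -332 - (-8)/2 = -332 - 1*(-4) = -332 + 4 = -328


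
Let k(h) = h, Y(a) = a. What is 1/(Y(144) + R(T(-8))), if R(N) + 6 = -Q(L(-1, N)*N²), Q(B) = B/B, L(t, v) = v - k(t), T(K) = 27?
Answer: 1/137 ≈ 0.0072993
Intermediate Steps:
L(t, v) = v - t
Q(B) = 1
R(N) = -7 (R(N) = -6 - 1*1 = -6 - 1 = -7)
1/(Y(144) + R(T(-8))) = 1/(144 - 7) = 1/137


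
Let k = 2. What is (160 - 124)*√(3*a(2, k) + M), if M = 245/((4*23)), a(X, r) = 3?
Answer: 18*√24679/23 ≈ 122.94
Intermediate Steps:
M = 245/92 ≈ 2.6630
(160 - 124)*√(3*a(2, k) + M) = (160 - 124)*√(3*3 + 245/92) = 36*√(9 + 245/92) = 36*√(1073/92) = 36*(√24679/46) = 18*√24679/23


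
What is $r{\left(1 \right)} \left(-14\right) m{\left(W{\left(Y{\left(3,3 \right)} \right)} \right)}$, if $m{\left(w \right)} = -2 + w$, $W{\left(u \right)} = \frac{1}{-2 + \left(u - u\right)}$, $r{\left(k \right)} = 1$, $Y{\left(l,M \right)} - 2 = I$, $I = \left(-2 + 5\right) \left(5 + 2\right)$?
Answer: $35$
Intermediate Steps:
$I = 21$ ($I = 3 \cdot 7 = 21$)
$Y{\left(l,M \right)} = 23$ ($Y{\left(l,M \right)} = 2 + 21 = 23$)
$W{\left(u \right)} = - \frac{1}{2}$ ($W{\left(u \right)} = \frac{1}{-2 + 0} = \frac{1}{-2} = - \frac{1}{2}$)
$r{\left(1 \right)} \left(-14\right) m{\left(W{\left(Y{\left(3,3 \right)} \right)} \right)} = 1 \left(-14\right) \left(-2 - \frac{1}{2}\right) = \left(-14\right) \left(- \frac{5}{2}\right) = 35$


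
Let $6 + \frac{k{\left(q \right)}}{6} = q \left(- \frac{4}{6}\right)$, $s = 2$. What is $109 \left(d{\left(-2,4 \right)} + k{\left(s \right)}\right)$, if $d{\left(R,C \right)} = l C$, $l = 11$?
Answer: $0$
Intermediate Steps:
$d{\left(R,C \right)} = 11 C$
$k{\left(q \right)} = -36 - 4 q$ ($k{\left(q \right)} = -36 + 6 q \left(- \frac{4}{6}\right) = -36 + 6 q \left(\left(-4\right) \frac{1}{6}\right) = -36 + 6 q \left(- \frac{2}{3}\right) = -36 + 6 \left(- \frac{2 q}{3}\right) = -36 - 4 q$)
$109 \left(d{\left(-2,4 \right)} + k{\left(s \right)}\right) = 109 \left(11 \cdot 4 - 44\right) = 109 \left(44 - 44\right) = 109 \cdot 0 = 0$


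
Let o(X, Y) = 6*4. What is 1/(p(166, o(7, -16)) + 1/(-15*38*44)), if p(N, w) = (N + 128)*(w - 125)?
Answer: -25080/744725521 ≈ -3.3677e-5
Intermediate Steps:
o(X, Y) = 24
p(N, w) = (-125 + w)*(128 + N) (p(N, w) = (128 + N)*(-125 + w) = (-125 + w)*(128 + N))
1/(p(166, o(7, -16)) + 1/(-15*38*44)) = 1/((-16000 - 125*166 + 128*24 + 166*24) + 1/(-15*38*44)) = 1/((-16000 - 20750 + 3072 + 3984) + 1/(-570*44)) = 1/(-29694 + 1/(-25080)) = 1/(-29694 - 1/25080) = 1/(-744725521/25080) = -25080/744725521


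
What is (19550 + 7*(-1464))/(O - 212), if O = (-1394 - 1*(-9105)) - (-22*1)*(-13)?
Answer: 9302/7213 ≈ 1.2896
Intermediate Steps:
O = 7425 (O = (-1394 + 9105) - (-22)*(-13) = 7711 - 1*286 = 7711 - 286 = 7425)
(19550 + 7*(-1464))/(O - 212) = (19550 + 7*(-1464))/(7425 - 212) = (19550 - 10248)/7213 = 9302*(1/7213) = 9302/7213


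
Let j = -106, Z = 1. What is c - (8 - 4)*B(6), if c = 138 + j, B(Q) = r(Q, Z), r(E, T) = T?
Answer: 28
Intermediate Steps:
B(Q) = 1
c = 32 (c = 138 - 106 = 32)
c - (8 - 4)*B(6) = 32 - (8 - 4) = 32 - 4 = 28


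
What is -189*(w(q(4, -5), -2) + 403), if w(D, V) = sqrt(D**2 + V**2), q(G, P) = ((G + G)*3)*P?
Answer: -76167 - 378*sqrt(3601) ≈ -98850.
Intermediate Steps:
q(G, P) = 6*G*P (q(G, P) = ((2*G)*3)*P = (6*G)*P = 6*G*P)
-189*(w(q(4, -5), -2) + 403) = -189*(sqrt((6*4*(-5))**2 + (-2)**2) + 403) = -189*(sqrt((-120)**2 + 4) + 403) = -189*(sqrt(14400 + 4) + 403) = -189*(sqrt(14404) + 403) = -189*(2*sqrt(3601) + 403) = -189*(403 + 2*sqrt(3601)) = -76167 - 378*sqrt(3601)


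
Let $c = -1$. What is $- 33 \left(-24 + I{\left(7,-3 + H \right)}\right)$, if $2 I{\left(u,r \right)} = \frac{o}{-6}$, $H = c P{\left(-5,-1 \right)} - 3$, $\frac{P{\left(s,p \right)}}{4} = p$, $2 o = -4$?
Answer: $\frac{1573}{2} \approx 786.5$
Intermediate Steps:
$o = -2$ ($o = \frac{1}{2} \left(-4\right) = -2$)
$P{\left(s,p \right)} = 4 p$
$H = 1$ ($H = - 4 \left(-1\right) - 3 = \left(-1\right) \left(-4\right) - 3 = 4 - 3 = 1$)
$I{\left(u,r \right)} = \frac{1}{6}$ ($I{\left(u,r \right)} = \frac{\left(-2\right) \frac{1}{-6}}{2} = \frac{\left(-2\right) \left(- \frac{1}{6}\right)}{2} = \frac{1}{2} \cdot \frac{1}{3} = \frac{1}{6}$)
$- 33 \left(-24 + I{\left(7,-3 + H \right)}\right) = - 33 \left(-24 + \frac{1}{6}\right) = \left(-33\right) \left(- \frac{143}{6}\right) = \frac{1573}{2}$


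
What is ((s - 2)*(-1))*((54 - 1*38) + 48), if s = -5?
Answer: 448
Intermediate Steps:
((s - 2)*(-1))*((54 - 1*38) + 48) = ((-5 - 2)*(-1))*((54 - 1*38) + 48) = (-7*(-1))*((54 - 38) + 48) = 7*(16 + 48) = 7*64 = 448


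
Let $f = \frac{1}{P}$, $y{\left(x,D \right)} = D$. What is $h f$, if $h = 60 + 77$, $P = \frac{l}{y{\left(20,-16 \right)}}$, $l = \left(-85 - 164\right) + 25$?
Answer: $\frac{137}{14} \approx 9.7857$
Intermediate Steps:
$l = -224$ ($l = -249 + 25 = -224$)
$P = 14$ ($P = - \frac{224}{-16} = \left(-224\right) \left(- \frac{1}{16}\right) = 14$)
$h = 137$
$f = \frac{1}{14} \approx 0.071429$
$h f = 137 \cdot \frac{1}{14} = \frac{137}{14}$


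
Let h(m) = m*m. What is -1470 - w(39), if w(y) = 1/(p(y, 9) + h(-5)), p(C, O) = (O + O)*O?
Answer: -274891/187 ≈ -1470.0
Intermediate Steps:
p(C, O) = 2*O**2 (p(C, O) = (2*O)*O = 2*O**2)
h(m) = m**2
w(y) = 1/187 (w(y) = 1/(2*9**2 + (-5)**2) = 1/(2*81 + 25) = 1/(162 + 25) = 1/187)
-1470 - w(39) = -1470 - 1*1/187 = -1470 - 1/187 = -274891/187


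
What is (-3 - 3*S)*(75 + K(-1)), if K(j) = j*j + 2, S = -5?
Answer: 936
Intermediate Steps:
K(j) = 2 + j**2 (K(j) = j**2 + 2 = 2 + j**2)
(-3 - 3*S)*(75 + K(-1)) = (-3 - 3*(-5))*(75 + (2 + (-1)**2)) = (-3 + 15)*(75 + (2 + 1)) = 12*(75 + 3) = 12*78 = 936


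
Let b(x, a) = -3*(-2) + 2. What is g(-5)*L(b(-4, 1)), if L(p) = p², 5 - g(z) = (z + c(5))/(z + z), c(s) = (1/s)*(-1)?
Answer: 7168/25 ≈ 286.72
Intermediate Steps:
c(s) = -1/s
g(z) = 5 - (-⅕ + z)/(2*z) (g(z) = 5 - (z - 1/5)/(z + z) = 5 - (z - 1*⅕)/(2*z) = 5 - (z - ⅕)*1/(2*z) = 5 - (-⅕ + z)*1/(2*z) = 5 - (-⅕ + z)/(2*z))
b(x, a) = 8 (b(x, a) = 6 + 2 = 8)
g(-5)*L(b(-4, 1)) = ((⅒)*(1 + 45*(-5))/(-5))*8² = ((⅒)*(-⅕)*(1 - 225))*64 = ((⅒)*(-⅕)*(-224))*64 = (112/25)*64 = 7168/25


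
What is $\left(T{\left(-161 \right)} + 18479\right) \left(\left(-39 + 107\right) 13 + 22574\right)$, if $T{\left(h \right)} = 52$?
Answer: $434700198$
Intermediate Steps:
$\left(T{\left(-161 \right)} + 18479\right) \left(\left(-39 + 107\right) 13 + 22574\right) = \left(52 + 18479\right) \left(\left(-39 + 107\right) 13 + 22574\right) = 18531 \left(68 \cdot 13 + 22574\right) = 18531 \left(884 + 22574\right) = 18531 \cdot 23458 = 434700198$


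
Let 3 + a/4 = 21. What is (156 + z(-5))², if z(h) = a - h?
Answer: 54289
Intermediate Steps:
a = 72 (a = -12 + 4*21 = -12 + 84 = 72)
z(h) = 72 - h
(156 + z(-5))² = (156 + (72 - 1*(-5)))² = (156 + (72 + 5))² = (156 + 77)² = 233² = 54289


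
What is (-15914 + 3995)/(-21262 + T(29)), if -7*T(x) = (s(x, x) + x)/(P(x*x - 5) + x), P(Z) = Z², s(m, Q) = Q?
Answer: 58313409525/104023803508 ≈ 0.56058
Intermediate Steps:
T(x) = -2*x/(7*(x + (-5 + x²)²)) (T(x) = -(x + x)/(7*((x*x - 5)² + x)) = -2*x/(7*((x² - 5)² + x)) = -2*x/(7*((-5 + x²)² + x)) = -2*x/(7*(x + (-5 + x²)²)))
(-15914 + 3995)/(-21262 + T(29)) = (-15914 + 3995)/(-21262 - 2*29/(7*29 + 7*(-5 + 29²)²)) = -11919/(-21262 - 2*29/(203 + 7*(-5 + 841)²)) = -11919/(-21262 - 2*29/(203 + 7*836²)) = -11919/(-21262 - 2*29/(203 + 7*698896)) = -11919/(-21262 - 2*29/(203 + 4892272)) = -11919/(-21262 - 2*29/4892475) = -11919/(-21262 - 2*29*1/4892475) = -11919/(-21262 - 58/4892475) = -11919/(-104023803508/4892475) = -11919*(-4892475/104023803508) = 58313409525/104023803508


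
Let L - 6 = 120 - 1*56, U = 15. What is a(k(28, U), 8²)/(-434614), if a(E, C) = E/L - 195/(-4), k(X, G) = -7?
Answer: -973/8692280 ≈ -0.00011194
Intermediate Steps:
L = 70 (L = 6 + (120 - 1*56) = 6 + (120 - 56) = 6 + 64 = 70)
a(E, C) = 195/4 + E/70 (a(E, C) = E/70 - 195/(-4) = E*(1/70) - 195*(-¼) = E/70 + 195/4 = 195/4 + E/70)
a(k(28, U), 8²)/(-434614) = (195/4 + (1/70)*(-7))/(-434614) = (195/4 - ⅒)*(-1/434614) = (973/20)*(-1/434614) = -973/8692280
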